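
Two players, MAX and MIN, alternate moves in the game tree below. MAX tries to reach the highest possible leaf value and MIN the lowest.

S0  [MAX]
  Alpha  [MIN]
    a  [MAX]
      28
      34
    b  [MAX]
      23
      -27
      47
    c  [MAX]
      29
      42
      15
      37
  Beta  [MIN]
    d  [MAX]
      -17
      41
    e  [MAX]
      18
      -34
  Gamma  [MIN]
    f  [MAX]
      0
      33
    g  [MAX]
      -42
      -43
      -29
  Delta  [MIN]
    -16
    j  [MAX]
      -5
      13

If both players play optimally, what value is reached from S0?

34

a (MAX): max(28, 34) = 34
b (MAX): max(23, -27, 47) = 47
c (MAX): max(29, 42, 15, 37) = 42
Alpha (MIN): min(34, 47, 42) = 34
d (MAX): max(-17, 41) = 41
e (MAX): max(18, -34) = 18
Beta (MIN): min(41, 18) = 18
f (MAX): max(0, 33) = 33
g (MAX): max(-42, -43, -29) = -29
Gamma (MIN): min(33, -29) = -29
j (MAX): max(-5, 13) = 13
Delta (MIN): min(-16, 13) = -16
S0 (MAX): max(34, 18, -29, -16) = 34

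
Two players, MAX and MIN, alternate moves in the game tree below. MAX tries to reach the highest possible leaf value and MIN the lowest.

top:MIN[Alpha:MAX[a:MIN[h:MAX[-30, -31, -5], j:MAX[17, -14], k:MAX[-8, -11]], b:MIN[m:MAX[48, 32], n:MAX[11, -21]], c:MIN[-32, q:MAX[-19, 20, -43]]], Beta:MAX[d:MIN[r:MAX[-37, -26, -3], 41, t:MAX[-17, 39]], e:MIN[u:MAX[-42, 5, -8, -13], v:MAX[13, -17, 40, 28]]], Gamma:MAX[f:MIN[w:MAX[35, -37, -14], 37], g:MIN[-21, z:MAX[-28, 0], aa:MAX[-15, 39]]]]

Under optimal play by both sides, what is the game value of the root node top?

h (MAX): max(-30, -31, -5) = -5
j (MAX): max(17, -14) = 17
k (MAX): max(-8, -11) = -8
a (MIN): min(-5, 17, -8) = -8
m (MAX): max(48, 32) = 48
n (MAX): max(11, -21) = 11
b (MIN): min(48, 11) = 11
q (MAX): max(-19, 20, -43) = 20
c (MIN): min(-32, 20) = -32
Alpha (MAX): max(-8, 11, -32) = 11
r (MAX): max(-37, -26, -3) = -3
t (MAX): max(-17, 39) = 39
d (MIN): min(-3, 41, 39) = -3
u (MAX): max(-42, 5, -8, -13) = 5
v (MAX): max(13, -17, 40, 28) = 40
e (MIN): min(5, 40) = 5
Beta (MAX): max(-3, 5) = 5
w (MAX): max(35, -37, -14) = 35
f (MIN): min(35, 37) = 35
z (MAX): max(-28, 0) = 0
aa (MAX): max(-15, 39) = 39
g (MIN): min(-21, 0, 39) = -21
Gamma (MAX): max(35, -21) = 35
top (MIN): min(11, 5, 35) = 5

5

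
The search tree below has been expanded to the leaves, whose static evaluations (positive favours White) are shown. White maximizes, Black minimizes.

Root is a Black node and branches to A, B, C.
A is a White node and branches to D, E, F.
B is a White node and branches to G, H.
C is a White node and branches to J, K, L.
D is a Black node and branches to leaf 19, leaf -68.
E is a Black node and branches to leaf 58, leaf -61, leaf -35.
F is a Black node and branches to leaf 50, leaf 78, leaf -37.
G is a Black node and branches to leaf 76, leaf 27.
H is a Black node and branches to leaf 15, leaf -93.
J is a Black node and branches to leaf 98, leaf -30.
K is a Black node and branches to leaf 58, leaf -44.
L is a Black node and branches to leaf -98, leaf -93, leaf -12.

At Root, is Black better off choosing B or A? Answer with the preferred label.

G (Black): min(76, 27) = 27
H (Black): min(15, -93) = -93
B (White): max(27, -93) = 27
D (Black): min(19, -68) = -68
E (Black): min(58, -61, -35) = -61
F (Black): min(50, 78, -37) = -37
A (White): max(-68, -61, -37) = -37
Black prefers the lower value; B=27, A=-37. A is better since -37 < 27.

A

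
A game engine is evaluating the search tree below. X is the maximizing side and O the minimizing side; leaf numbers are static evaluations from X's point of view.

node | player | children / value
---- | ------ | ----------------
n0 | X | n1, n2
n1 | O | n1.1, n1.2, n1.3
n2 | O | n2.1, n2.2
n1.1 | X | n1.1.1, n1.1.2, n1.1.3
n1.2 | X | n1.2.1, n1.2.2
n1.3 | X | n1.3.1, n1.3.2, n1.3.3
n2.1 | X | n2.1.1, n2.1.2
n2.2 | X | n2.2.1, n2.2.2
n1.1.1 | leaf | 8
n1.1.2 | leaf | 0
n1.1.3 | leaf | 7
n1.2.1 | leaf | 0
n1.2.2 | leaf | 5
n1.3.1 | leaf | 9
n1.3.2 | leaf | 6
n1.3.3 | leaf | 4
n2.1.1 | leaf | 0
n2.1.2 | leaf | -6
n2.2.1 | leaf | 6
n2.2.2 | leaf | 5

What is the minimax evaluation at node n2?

n2.1 (X): max(0, -6) = 0
n2.2 (X): max(6, 5) = 6
n2 (O): min(0, 6) = 0

0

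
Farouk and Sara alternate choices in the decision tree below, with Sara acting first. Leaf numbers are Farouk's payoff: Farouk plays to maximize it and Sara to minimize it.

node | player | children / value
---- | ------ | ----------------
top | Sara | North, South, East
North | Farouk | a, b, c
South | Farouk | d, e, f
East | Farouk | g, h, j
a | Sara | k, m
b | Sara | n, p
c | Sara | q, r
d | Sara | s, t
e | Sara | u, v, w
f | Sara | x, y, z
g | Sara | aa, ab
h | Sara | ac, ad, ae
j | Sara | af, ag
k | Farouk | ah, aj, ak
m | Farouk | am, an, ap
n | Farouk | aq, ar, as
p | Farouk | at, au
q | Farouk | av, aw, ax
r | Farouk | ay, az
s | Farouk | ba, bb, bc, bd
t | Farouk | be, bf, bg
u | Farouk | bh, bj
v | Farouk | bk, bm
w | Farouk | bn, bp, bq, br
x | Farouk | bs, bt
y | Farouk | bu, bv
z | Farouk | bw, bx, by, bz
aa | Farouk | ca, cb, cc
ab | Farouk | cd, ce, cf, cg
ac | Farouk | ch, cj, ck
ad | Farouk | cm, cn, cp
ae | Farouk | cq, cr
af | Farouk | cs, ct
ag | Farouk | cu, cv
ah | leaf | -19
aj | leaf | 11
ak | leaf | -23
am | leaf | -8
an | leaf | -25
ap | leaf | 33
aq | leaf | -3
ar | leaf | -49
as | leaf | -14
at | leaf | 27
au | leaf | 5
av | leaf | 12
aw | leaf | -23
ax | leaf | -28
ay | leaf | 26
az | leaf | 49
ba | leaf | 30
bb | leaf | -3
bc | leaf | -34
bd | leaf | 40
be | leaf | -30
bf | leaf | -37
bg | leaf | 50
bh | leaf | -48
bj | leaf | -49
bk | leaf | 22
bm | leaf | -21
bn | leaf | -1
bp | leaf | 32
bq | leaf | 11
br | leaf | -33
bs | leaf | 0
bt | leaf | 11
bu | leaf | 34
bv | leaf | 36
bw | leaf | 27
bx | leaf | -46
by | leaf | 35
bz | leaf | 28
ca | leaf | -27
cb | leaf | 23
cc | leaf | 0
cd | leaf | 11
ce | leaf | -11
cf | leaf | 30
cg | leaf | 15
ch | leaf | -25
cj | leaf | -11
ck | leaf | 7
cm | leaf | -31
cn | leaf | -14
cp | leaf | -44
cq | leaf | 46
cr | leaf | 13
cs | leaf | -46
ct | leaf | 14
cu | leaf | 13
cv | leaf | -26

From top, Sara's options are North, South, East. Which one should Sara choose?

k (Farouk): max(-19, 11, -23) = 11
m (Farouk): max(-8, -25, 33) = 33
a (Sara): min(11, 33) = 11
n (Farouk): max(-3, -49, -14) = -3
p (Farouk): max(27, 5) = 27
b (Sara): min(-3, 27) = -3
q (Farouk): max(12, -23, -28) = 12
r (Farouk): max(26, 49) = 49
c (Sara): min(12, 49) = 12
North (Farouk): max(11, -3, 12) = 12
s (Farouk): max(30, -3, -34, 40) = 40
t (Farouk): max(-30, -37, 50) = 50
d (Sara): min(40, 50) = 40
u (Farouk): max(-48, -49) = -48
v (Farouk): max(22, -21) = 22
w (Farouk): max(-1, 32, 11, -33) = 32
e (Sara): min(-48, 22, 32) = -48
x (Farouk): max(0, 11) = 11
y (Farouk): max(34, 36) = 36
z (Farouk): max(27, -46, 35, 28) = 35
f (Sara): min(11, 36, 35) = 11
South (Farouk): max(40, -48, 11) = 40
aa (Farouk): max(-27, 23, 0) = 23
ab (Farouk): max(11, -11, 30, 15) = 30
g (Sara): min(23, 30) = 23
ac (Farouk): max(-25, -11, 7) = 7
ad (Farouk): max(-31, -14, -44) = -14
ae (Farouk): max(46, 13) = 46
h (Sara): min(7, -14, 46) = -14
af (Farouk): max(-46, 14) = 14
ag (Farouk): max(13, -26) = 13
j (Sara): min(14, 13) = 13
East (Farouk): max(23, -14, 13) = 23
top (Sara): min(12, 40, 23) = 12
Sara at top wants the lowest of {North=12, South=40, East=23}, so chooses North.

North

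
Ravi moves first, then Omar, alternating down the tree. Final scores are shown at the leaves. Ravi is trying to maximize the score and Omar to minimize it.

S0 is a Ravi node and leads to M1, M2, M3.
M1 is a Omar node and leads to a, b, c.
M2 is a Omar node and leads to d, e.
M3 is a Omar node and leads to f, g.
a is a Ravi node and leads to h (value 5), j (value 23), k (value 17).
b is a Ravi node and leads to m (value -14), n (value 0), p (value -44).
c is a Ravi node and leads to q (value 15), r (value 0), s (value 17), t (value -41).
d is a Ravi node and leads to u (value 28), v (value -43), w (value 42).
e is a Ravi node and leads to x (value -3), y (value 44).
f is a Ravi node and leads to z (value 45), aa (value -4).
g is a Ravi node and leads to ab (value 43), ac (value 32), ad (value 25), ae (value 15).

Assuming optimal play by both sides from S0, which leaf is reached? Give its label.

a (Ravi): max(5, 23, 17) = 23
b (Ravi): max(-14, 0, -44) = 0
c (Ravi): max(15, 0, 17, -41) = 17
M1 (Omar): min(23, 0, 17) = 0
d (Ravi): max(28, -43, 42) = 42
e (Ravi): max(-3, 44) = 44
M2 (Omar): min(42, 44) = 42
f (Ravi): max(45, -4) = 45
g (Ravi): max(43, 32, 25, 15) = 43
M3 (Omar): min(45, 43) = 43
S0 (Ravi): max(0, 42, 43) = 43
At S0, Ravi picks M3 (highest: 43).
At M3, Omar picks g (lowest: 43).
At g, Ravi picks ab (highest: 43).
Terminal value 43.

ab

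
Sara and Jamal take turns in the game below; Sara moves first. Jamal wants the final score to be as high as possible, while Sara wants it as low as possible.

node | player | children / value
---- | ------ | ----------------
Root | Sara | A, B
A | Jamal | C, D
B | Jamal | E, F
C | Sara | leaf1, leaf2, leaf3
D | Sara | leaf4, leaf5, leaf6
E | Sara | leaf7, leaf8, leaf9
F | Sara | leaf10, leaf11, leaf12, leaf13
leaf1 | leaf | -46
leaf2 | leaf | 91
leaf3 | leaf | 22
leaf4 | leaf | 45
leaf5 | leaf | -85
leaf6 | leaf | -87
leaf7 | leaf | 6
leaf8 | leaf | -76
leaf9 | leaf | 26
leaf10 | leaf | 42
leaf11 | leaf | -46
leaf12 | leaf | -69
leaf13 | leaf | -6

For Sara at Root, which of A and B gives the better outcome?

C (Sara): min(-46, 91, 22) = -46
D (Sara): min(45, -85, -87) = -87
A (Jamal): max(-46, -87) = -46
E (Sara): min(6, -76, 26) = -76
F (Sara): min(42, -46, -69, -6) = -69
B (Jamal): max(-76, -69) = -69
Sara prefers the lower value; A=-46, B=-69. B is better since -69 < -46.

B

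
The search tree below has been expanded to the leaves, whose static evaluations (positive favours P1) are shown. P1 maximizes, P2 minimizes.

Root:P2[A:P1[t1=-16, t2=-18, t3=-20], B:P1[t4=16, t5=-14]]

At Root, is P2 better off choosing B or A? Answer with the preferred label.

A

B (P1): max(16, -14) = 16
A (P1): max(-16, -18, -20) = -16
P2 prefers the lower value; B=16, A=-16. A is better since -16 < 16.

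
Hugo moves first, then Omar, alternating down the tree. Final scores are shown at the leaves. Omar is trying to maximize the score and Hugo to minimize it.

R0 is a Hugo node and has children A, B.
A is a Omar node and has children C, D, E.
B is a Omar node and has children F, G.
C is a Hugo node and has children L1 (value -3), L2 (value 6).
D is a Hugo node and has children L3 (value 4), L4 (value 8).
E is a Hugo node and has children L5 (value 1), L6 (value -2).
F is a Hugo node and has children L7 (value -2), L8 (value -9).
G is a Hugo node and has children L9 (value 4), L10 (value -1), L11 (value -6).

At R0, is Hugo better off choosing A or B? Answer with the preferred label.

C (Hugo): min(-3, 6) = -3
D (Hugo): min(4, 8) = 4
E (Hugo): min(1, -2) = -2
A (Omar): max(-3, 4, -2) = 4
F (Hugo): min(-2, -9) = -9
G (Hugo): min(4, -1, -6) = -6
B (Omar): max(-9, -6) = -6
Hugo prefers the lower value; A=4, B=-6. B is better since -6 < 4.

B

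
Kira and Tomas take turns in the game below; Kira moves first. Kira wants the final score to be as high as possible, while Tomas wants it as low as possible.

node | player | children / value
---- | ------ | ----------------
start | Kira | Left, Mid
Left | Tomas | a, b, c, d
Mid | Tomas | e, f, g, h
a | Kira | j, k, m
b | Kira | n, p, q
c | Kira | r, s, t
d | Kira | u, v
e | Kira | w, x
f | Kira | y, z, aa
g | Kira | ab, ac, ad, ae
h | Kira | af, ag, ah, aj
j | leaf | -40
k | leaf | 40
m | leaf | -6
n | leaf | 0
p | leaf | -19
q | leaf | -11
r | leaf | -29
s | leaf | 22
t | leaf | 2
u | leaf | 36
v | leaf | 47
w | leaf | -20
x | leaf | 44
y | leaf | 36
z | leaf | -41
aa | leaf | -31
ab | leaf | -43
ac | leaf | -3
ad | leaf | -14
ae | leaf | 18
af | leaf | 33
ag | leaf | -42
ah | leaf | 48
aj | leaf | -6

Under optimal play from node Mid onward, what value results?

18

e (Kira): max(-20, 44) = 44
f (Kira): max(36, -41, -31) = 36
g (Kira): max(-43, -3, -14, 18) = 18
h (Kira): max(33, -42, 48, -6) = 48
Mid (Tomas): min(44, 36, 18, 48) = 18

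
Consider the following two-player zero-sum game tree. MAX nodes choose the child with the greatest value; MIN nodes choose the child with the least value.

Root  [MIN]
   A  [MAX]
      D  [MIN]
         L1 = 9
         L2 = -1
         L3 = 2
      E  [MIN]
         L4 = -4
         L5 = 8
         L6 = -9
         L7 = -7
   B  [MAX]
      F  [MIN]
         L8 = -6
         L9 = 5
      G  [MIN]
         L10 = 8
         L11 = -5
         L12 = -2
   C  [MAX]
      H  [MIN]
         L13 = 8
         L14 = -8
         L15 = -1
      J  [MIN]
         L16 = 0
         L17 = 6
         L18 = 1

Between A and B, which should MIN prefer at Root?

B

D (MIN): min(9, -1, 2) = -1
E (MIN): min(-4, 8, -9, -7) = -9
A (MAX): max(-1, -9) = -1
F (MIN): min(-6, 5) = -6
G (MIN): min(8, -5, -2) = -5
B (MAX): max(-6, -5) = -5
MIN prefers the lower value; A=-1, B=-5. B is better since -5 < -1.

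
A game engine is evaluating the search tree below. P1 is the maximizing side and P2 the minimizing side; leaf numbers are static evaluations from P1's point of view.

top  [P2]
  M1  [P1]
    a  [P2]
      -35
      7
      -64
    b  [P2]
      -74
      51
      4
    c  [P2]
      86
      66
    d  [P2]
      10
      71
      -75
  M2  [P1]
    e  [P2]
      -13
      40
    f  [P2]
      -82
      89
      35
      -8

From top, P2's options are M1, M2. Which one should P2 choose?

M2

a (P2): min(-35, 7, -64) = -64
b (P2): min(-74, 51, 4) = -74
c (P2): min(86, 66) = 66
d (P2): min(10, 71, -75) = -75
M1 (P1): max(-64, -74, 66, -75) = 66
e (P2): min(-13, 40) = -13
f (P2): min(-82, 89, 35, -8) = -82
M2 (P1): max(-13, -82) = -13
top (P2): min(66, -13) = -13
P2 at top wants the lowest of {M1=66, M2=-13}, so chooses M2.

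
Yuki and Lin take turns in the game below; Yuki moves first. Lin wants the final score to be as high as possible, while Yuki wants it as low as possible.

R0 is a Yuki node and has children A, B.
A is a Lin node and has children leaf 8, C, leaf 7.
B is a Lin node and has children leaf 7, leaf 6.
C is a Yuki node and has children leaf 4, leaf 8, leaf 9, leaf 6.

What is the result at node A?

8

C (Yuki): min(4, 8, 9, 6) = 4
A (Lin): max(8, 4, 7) = 8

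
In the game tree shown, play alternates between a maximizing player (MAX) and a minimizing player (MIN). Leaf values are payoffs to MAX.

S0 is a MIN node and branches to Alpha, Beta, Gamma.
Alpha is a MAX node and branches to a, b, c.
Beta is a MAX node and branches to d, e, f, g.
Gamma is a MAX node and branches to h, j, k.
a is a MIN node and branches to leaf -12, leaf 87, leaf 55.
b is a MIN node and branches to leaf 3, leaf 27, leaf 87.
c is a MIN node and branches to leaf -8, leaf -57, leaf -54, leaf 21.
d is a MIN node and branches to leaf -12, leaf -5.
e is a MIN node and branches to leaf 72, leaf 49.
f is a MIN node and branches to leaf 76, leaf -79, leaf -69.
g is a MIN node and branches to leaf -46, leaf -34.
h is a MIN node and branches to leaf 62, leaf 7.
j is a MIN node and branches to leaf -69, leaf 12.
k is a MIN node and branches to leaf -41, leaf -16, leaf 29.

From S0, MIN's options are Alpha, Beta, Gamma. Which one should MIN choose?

Alpha

a (MIN): min(-12, 87, 55) = -12
b (MIN): min(3, 27, 87) = 3
c (MIN): min(-8, -57, -54, 21) = -57
Alpha (MAX): max(-12, 3, -57) = 3
d (MIN): min(-12, -5) = -12
e (MIN): min(72, 49) = 49
f (MIN): min(76, -79, -69) = -79
g (MIN): min(-46, -34) = -46
Beta (MAX): max(-12, 49, -79, -46) = 49
h (MIN): min(62, 7) = 7
j (MIN): min(-69, 12) = -69
k (MIN): min(-41, -16, 29) = -41
Gamma (MAX): max(7, -69, -41) = 7
S0 (MIN): min(3, 49, 7) = 3
MIN at S0 wants the lowest of {Alpha=3, Beta=49, Gamma=7}, so chooses Alpha.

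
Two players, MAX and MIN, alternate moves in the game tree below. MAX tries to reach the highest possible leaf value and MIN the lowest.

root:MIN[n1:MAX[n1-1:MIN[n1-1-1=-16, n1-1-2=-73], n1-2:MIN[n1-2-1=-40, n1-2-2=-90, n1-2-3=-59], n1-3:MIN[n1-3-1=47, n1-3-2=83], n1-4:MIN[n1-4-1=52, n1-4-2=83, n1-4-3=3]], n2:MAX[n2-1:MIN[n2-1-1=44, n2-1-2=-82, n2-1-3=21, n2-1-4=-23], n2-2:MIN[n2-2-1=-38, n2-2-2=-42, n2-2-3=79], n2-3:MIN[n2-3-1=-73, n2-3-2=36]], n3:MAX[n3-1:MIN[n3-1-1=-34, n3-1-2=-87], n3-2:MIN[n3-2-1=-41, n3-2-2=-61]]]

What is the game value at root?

n1-1 (MIN): min(-16, -73) = -73
n1-2 (MIN): min(-40, -90, -59) = -90
n1-3 (MIN): min(47, 83) = 47
n1-4 (MIN): min(52, 83, 3) = 3
n1 (MAX): max(-73, -90, 47, 3) = 47
n2-1 (MIN): min(44, -82, 21, -23) = -82
n2-2 (MIN): min(-38, -42, 79) = -42
n2-3 (MIN): min(-73, 36) = -73
n2 (MAX): max(-82, -42, -73) = -42
n3-1 (MIN): min(-34, -87) = -87
n3-2 (MIN): min(-41, -61) = -61
n3 (MAX): max(-87, -61) = -61
root (MIN): min(47, -42, -61) = -61

-61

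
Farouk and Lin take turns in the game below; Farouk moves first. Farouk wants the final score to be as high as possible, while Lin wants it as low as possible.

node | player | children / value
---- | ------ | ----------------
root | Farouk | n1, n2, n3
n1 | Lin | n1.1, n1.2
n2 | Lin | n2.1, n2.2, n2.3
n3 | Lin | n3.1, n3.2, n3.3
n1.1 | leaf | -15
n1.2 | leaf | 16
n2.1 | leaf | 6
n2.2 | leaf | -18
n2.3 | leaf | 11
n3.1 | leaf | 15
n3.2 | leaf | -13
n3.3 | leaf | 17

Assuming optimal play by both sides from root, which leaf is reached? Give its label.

n1 (Lin): min(-15, 16) = -15
n2 (Lin): min(6, -18, 11) = -18
n3 (Lin): min(15, -13, 17) = -13
root (Farouk): max(-15, -18, -13) = -13
At root, Farouk picks n3 (highest: -13).
At n3, Lin picks n3.2 (lowest: -13).
Terminal value -13.

n3.2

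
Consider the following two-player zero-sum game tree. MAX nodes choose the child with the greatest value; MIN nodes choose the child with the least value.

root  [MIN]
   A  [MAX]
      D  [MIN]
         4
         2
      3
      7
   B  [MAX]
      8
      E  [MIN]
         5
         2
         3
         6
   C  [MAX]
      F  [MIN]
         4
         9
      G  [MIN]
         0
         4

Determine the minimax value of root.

D (MIN): min(4, 2) = 2
A (MAX): max(2, 3, 7) = 7
E (MIN): min(5, 2, 3, 6) = 2
B (MAX): max(8, 2) = 8
F (MIN): min(4, 9) = 4
G (MIN): min(0, 4) = 0
C (MAX): max(4, 0) = 4
root (MIN): min(7, 8, 4) = 4

4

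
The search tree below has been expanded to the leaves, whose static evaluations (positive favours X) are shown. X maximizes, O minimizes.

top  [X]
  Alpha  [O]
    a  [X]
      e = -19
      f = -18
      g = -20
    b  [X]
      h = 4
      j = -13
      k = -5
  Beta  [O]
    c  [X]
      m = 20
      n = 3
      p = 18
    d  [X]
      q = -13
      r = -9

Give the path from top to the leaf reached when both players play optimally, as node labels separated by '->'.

top -> Beta -> d -> r

a (X): max(-19, -18, -20) = -18
b (X): max(4, -13, -5) = 4
Alpha (O): min(-18, 4) = -18
c (X): max(20, 3, 18) = 20
d (X): max(-13, -9) = -9
Beta (O): min(20, -9) = -9
top (X): max(-18, -9) = -9
At top, X picks Beta (highest: -9).
At Beta, O picks d (lowest: -9).
At d, X picks r (highest: -9).
Terminal value -9.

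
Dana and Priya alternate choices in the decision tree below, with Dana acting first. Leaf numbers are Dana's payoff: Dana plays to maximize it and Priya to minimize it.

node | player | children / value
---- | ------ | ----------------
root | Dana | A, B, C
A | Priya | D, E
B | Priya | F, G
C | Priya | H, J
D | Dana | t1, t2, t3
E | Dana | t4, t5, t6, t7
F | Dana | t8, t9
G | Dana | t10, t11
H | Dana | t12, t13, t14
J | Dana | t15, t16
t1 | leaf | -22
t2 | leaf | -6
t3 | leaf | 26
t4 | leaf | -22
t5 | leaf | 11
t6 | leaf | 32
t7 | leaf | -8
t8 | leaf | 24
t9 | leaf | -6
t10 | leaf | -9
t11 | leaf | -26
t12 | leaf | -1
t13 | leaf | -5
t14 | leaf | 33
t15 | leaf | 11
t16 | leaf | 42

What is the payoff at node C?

33

H (Dana): max(-1, -5, 33) = 33
J (Dana): max(11, 42) = 42
C (Priya): min(33, 42) = 33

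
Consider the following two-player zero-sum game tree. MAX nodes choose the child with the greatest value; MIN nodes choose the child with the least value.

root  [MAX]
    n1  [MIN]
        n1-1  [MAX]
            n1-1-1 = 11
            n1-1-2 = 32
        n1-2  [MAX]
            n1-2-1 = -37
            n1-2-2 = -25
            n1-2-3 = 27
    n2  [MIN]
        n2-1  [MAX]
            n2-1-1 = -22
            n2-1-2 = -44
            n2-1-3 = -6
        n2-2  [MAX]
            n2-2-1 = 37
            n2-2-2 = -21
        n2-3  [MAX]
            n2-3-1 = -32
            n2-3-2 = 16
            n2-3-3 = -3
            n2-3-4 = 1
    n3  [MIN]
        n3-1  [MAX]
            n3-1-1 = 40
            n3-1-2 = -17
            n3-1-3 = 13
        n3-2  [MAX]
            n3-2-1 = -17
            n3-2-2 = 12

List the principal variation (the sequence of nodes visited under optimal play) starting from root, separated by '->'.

root -> n1 -> n1-2 -> n1-2-3

n1-1 (MAX): max(11, 32) = 32
n1-2 (MAX): max(-37, -25, 27) = 27
n1 (MIN): min(32, 27) = 27
n2-1 (MAX): max(-22, -44, -6) = -6
n2-2 (MAX): max(37, -21) = 37
n2-3 (MAX): max(-32, 16, -3, 1) = 16
n2 (MIN): min(-6, 37, 16) = -6
n3-1 (MAX): max(40, -17, 13) = 40
n3-2 (MAX): max(-17, 12) = 12
n3 (MIN): min(40, 12) = 12
root (MAX): max(27, -6, 12) = 27
At root, MAX picks n1 (highest: 27).
At n1, MIN picks n1-2 (lowest: 27).
At n1-2, MAX picks n1-2-3 (highest: 27).
Terminal value 27.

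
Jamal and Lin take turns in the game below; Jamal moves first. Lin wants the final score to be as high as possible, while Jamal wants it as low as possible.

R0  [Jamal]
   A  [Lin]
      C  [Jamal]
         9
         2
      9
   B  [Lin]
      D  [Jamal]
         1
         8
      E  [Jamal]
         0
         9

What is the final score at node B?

1

D (Jamal): min(1, 8) = 1
E (Jamal): min(0, 9) = 0
B (Lin): max(1, 0) = 1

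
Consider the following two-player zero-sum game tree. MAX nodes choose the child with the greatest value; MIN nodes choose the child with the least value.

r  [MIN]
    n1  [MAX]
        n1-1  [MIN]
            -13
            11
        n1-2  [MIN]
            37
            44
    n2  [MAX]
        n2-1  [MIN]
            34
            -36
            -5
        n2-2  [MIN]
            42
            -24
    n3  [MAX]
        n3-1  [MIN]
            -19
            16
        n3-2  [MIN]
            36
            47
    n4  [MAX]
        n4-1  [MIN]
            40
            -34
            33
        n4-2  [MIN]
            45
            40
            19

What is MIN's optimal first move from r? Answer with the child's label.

n1-1 (MIN): min(-13, 11) = -13
n1-2 (MIN): min(37, 44) = 37
n1 (MAX): max(-13, 37) = 37
n2-1 (MIN): min(34, -36, -5) = -36
n2-2 (MIN): min(42, -24) = -24
n2 (MAX): max(-36, -24) = -24
n3-1 (MIN): min(-19, 16) = -19
n3-2 (MIN): min(36, 47) = 36
n3 (MAX): max(-19, 36) = 36
n4-1 (MIN): min(40, -34, 33) = -34
n4-2 (MIN): min(45, 40, 19) = 19
n4 (MAX): max(-34, 19) = 19
r (MIN): min(37, -24, 36, 19) = -24
MIN at r wants the lowest of {n1=37, n2=-24, n3=36, n4=19}, so chooses n2.

n2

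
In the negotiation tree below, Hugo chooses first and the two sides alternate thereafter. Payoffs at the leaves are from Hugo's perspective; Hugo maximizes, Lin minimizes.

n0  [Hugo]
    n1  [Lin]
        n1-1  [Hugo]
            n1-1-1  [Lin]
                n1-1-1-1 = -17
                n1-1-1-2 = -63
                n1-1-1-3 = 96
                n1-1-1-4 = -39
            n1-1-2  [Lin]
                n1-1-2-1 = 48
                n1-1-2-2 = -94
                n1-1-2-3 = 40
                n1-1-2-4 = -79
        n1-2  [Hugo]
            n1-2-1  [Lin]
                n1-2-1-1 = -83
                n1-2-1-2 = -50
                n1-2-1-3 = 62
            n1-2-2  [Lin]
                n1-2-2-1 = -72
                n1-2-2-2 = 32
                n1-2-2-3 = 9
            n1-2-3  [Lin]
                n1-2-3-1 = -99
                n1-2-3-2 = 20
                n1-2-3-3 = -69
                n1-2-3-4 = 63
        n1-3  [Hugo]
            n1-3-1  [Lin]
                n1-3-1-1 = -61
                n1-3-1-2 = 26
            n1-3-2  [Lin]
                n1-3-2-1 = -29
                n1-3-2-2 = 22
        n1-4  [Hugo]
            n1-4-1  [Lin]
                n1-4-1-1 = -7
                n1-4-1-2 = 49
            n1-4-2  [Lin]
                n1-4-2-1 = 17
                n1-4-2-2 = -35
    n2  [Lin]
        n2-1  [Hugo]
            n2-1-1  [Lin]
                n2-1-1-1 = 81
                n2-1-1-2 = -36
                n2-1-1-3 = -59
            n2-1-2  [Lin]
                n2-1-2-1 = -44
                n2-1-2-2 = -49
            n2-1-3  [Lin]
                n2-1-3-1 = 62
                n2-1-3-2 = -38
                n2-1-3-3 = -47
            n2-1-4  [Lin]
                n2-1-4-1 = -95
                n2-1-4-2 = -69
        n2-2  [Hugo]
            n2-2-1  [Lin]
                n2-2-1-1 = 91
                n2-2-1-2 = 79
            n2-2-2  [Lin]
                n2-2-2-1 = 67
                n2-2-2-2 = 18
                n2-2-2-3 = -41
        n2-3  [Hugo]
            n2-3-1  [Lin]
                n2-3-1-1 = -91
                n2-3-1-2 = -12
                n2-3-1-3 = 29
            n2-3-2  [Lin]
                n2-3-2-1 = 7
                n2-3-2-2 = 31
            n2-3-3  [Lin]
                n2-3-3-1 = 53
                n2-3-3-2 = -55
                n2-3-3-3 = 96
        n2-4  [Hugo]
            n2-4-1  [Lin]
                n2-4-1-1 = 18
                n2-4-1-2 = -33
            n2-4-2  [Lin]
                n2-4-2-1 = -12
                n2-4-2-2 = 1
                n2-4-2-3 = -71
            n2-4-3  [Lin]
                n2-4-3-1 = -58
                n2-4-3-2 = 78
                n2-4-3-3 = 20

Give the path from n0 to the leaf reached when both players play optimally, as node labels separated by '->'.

n0 -> n2 -> n2-1 -> n2-1-3 -> n2-1-3-3

n1-1-1 (Lin): min(-17, -63, 96, -39) = -63
n1-1-2 (Lin): min(48, -94, 40, -79) = -94
n1-1 (Hugo): max(-63, -94) = -63
n1-2-1 (Lin): min(-83, -50, 62) = -83
n1-2-2 (Lin): min(-72, 32, 9) = -72
n1-2-3 (Lin): min(-99, 20, -69, 63) = -99
n1-2 (Hugo): max(-83, -72, -99) = -72
n1-3-1 (Lin): min(-61, 26) = -61
n1-3-2 (Lin): min(-29, 22) = -29
n1-3 (Hugo): max(-61, -29) = -29
n1-4-1 (Lin): min(-7, 49) = -7
n1-4-2 (Lin): min(17, -35) = -35
n1-4 (Hugo): max(-7, -35) = -7
n1 (Lin): min(-63, -72, -29, -7) = -72
n2-1-1 (Lin): min(81, -36, -59) = -59
n2-1-2 (Lin): min(-44, -49) = -49
n2-1-3 (Lin): min(62, -38, -47) = -47
n2-1-4 (Lin): min(-95, -69) = -95
n2-1 (Hugo): max(-59, -49, -47, -95) = -47
n2-2-1 (Lin): min(91, 79) = 79
n2-2-2 (Lin): min(67, 18, -41) = -41
n2-2 (Hugo): max(79, -41) = 79
n2-3-1 (Lin): min(-91, -12, 29) = -91
n2-3-2 (Lin): min(7, 31) = 7
n2-3-3 (Lin): min(53, -55, 96) = -55
n2-3 (Hugo): max(-91, 7, -55) = 7
n2-4-1 (Lin): min(18, -33) = -33
n2-4-2 (Lin): min(-12, 1, -71) = -71
n2-4-3 (Lin): min(-58, 78, 20) = -58
n2-4 (Hugo): max(-33, -71, -58) = -33
n2 (Lin): min(-47, 79, 7, -33) = -47
n0 (Hugo): max(-72, -47) = -47
At n0, Hugo picks n2 (highest: -47).
At n2, Lin picks n2-1 (lowest: -47).
At n2-1, Hugo picks n2-1-3 (highest: -47).
At n2-1-3, Lin picks n2-1-3-3 (lowest: -47).
Terminal value -47.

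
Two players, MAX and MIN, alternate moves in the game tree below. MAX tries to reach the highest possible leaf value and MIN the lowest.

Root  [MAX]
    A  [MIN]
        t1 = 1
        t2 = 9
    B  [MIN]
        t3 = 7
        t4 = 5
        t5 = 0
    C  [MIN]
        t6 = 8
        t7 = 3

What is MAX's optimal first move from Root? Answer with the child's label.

C

A (MIN): min(1, 9) = 1
B (MIN): min(7, 5, 0) = 0
C (MIN): min(8, 3) = 3
Root (MAX): max(1, 0, 3) = 3
MAX at Root wants the highest of {A=1, B=0, C=3}, so chooses C.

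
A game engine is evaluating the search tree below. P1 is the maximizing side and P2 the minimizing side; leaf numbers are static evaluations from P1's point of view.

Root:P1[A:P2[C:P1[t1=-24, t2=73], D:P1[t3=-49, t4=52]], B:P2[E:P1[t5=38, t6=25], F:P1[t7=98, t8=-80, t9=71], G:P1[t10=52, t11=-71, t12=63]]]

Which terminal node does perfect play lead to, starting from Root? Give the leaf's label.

C (P1): max(-24, 73) = 73
D (P1): max(-49, 52) = 52
A (P2): min(73, 52) = 52
E (P1): max(38, 25) = 38
F (P1): max(98, -80, 71) = 98
G (P1): max(52, -71, 63) = 63
B (P2): min(38, 98, 63) = 38
Root (P1): max(52, 38) = 52
At Root, P1 picks A (highest: 52).
At A, P2 picks D (lowest: 52).
At D, P1 picks t4 (highest: 52).
Terminal value 52.

t4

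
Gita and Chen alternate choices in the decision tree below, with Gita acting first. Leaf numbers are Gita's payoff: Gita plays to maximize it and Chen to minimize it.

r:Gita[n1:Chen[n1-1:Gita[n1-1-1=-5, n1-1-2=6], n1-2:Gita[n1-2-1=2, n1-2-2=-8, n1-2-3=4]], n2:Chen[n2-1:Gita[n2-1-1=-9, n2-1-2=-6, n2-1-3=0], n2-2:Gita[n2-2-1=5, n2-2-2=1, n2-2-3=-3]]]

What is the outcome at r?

4

n1-1 (Gita): max(-5, 6) = 6
n1-2 (Gita): max(2, -8, 4) = 4
n1 (Chen): min(6, 4) = 4
n2-1 (Gita): max(-9, -6, 0) = 0
n2-2 (Gita): max(5, 1, -3) = 5
n2 (Chen): min(0, 5) = 0
r (Gita): max(4, 0) = 4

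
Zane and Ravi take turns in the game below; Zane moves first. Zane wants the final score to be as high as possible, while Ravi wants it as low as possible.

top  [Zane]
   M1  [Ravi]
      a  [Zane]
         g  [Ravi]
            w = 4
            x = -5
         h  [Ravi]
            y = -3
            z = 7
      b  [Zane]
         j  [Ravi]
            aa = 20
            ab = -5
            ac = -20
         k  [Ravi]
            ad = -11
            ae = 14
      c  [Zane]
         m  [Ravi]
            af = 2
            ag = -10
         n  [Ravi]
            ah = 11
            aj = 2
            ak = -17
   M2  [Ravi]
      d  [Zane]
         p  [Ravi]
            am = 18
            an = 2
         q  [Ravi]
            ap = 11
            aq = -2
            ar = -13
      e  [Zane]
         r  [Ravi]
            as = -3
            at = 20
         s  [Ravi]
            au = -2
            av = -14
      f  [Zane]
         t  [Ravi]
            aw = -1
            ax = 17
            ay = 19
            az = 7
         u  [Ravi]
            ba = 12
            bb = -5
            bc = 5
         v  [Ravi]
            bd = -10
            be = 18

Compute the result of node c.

m (Ravi): min(2, -10) = -10
n (Ravi): min(11, 2, -17) = -17
c (Zane): max(-10, -17) = -10

-10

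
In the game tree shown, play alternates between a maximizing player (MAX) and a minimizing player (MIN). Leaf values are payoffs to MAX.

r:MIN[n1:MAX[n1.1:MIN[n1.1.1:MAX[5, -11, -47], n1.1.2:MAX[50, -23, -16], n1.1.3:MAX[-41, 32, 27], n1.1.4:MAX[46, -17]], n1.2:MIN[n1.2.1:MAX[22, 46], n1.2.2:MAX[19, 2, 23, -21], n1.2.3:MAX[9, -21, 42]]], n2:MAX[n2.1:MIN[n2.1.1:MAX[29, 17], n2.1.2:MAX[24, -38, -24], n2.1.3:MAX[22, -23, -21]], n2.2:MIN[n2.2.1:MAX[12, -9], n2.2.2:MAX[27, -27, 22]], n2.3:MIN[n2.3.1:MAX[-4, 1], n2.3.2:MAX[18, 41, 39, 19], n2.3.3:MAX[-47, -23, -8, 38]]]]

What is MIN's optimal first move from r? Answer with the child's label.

n2

n1.1.1 (MAX): max(5, -11, -47) = 5
n1.1.2 (MAX): max(50, -23, -16) = 50
n1.1.3 (MAX): max(-41, 32, 27) = 32
n1.1.4 (MAX): max(46, -17) = 46
n1.1 (MIN): min(5, 50, 32, 46) = 5
n1.2.1 (MAX): max(22, 46) = 46
n1.2.2 (MAX): max(19, 2, 23, -21) = 23
n1.2.3 (MAX): max(9, -21, 42) = 42
n1.2 (MIN): min(46, 23, 42) = 23
n1 (MAX): max(5, 23) = 23
n2.1.1 (MAX): max(29, 17) = 29
n2.1.2 (MAX): max(24, -38, -24) = 24
n2.1.3 (MAX): max(22, -23, -21) = 22
n2.1 (MIN): min(29, 24, 22) = 22
n2.2.1 (MAX): max(12, -9) = 12
n2.2.2 (MAX): max(27, -27, 22) = 27
n2.2 (MIN): min(12, 27) = 12
n2.3.1 (MAX): max(-4, 1) = 1
n2.3.2 (MAX): max(18, 41, 39, 19) = 41
n2.3.3 (MAX): max(-47, -23, -8, 38) = 38
n2.3 (MIN): min(1, 41, 38) = 1
n2 (MAX): max(22, 12, 1) = 22
r (MIN): min(23, 22) = 22
MIN at r wants the lowest of {n1=23, n2=22}, so chooses n2.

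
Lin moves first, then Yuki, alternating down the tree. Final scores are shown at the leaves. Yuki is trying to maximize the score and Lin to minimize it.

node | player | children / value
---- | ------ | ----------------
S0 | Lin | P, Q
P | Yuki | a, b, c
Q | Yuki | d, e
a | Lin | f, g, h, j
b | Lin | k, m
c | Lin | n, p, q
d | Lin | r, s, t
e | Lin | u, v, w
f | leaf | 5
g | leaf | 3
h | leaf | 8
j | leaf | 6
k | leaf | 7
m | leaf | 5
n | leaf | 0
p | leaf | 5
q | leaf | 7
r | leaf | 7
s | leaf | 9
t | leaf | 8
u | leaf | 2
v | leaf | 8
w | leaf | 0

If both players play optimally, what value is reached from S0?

a (Lin): min(5, 3, 8, 6) = 3
b (Lin): min(7, 5) = 5
c (Lin): min(0, 5, 7) = 0
P (Yuki): max(3, 5, 0) = 5
d (Lin): min(7, 9, 8) = 7
e (Lin): min(2, 8, 0) = 0
Q (Yuki): max(7, 0) = 7
S0 (Lin): min(5, 7) = 5

5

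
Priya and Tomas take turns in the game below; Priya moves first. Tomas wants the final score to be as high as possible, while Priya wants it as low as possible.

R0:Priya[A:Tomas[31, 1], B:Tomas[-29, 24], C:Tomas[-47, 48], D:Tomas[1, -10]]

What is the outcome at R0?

1

A (Tomas): max(31, 1) = 31
B (Tomas): max(-29, 24) = 24
C (Tomas): max(-47, 48) = 48
D (Tomas): max(1, -10) = 1
R0 (Priya): min(31, 24, 48, 1) = 1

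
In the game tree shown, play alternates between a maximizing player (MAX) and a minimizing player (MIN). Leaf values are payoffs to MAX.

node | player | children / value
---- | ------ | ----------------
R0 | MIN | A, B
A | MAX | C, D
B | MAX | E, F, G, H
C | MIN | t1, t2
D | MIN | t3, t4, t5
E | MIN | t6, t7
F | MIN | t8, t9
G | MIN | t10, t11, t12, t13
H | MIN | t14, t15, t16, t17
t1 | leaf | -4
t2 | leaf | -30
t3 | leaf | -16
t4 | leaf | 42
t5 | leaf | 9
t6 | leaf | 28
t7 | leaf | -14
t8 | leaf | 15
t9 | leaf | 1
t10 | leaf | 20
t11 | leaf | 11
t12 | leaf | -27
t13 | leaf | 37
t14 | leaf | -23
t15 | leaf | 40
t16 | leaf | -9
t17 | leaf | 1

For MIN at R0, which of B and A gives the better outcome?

A

E (MIN): min(28, -14) = -14
F (MIN): min(15, 1) = 1
G (MIN): min(20, 11, -27, 37) = -27
H (MIN): min(-23, 40, -9, 1) = -23
B (MAX): max(-14, 1, -27, -23) = 1
C (MIN): min(-4, -30) = -30
D (MIN): min(-16, 42, 9) = -16
A (MAX): max(-30, -16) = -16
MIN prefers the lower value; B=1, A=-16. A is better since -16 < 1.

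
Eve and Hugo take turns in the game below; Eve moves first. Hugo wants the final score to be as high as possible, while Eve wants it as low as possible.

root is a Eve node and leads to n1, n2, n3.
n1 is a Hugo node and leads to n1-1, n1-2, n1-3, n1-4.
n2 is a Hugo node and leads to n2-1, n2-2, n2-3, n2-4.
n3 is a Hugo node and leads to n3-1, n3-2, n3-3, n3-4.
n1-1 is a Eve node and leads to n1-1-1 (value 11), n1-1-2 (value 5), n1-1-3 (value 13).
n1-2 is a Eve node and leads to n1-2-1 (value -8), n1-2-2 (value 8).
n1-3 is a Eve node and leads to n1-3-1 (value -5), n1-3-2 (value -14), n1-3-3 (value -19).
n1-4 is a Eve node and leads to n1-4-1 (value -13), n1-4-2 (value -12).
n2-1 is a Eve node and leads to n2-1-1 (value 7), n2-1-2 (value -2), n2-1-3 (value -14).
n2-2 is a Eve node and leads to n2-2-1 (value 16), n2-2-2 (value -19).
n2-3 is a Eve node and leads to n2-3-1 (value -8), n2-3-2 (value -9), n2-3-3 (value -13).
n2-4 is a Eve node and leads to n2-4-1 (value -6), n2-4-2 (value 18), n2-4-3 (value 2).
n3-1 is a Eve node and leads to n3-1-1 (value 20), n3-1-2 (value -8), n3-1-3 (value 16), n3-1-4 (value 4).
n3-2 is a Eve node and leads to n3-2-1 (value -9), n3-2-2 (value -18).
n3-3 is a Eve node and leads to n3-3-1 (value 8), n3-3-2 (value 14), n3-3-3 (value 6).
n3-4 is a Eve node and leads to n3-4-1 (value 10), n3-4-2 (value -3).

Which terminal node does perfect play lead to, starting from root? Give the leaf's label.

n1-1 (Eve): min(11, 5, 13) = 5
n1-2 (Eve): min(-8, 8) = -8
n1-3 (Eve): min(-5, -14, -19) = -19
n1-4 (Eve): min(-13, -12) = -13
n1 (Hugo): max(5, -8, -19, -13) = 5
n2-1 (Eve): min(7, -2, -14) = -14
n2-2 (Eve): min(16, -19) = -19
n2-3 (Eve): min(-8, -9, -13) = -13
n2-4 (Eve): min(-6, 18, 2) = -6
n2 (Hugo): max(-14, -19, -13, -6) = -6
n3-1 (Eve): min(20, -8, 16, 4) = -8
n3-2 (Eve): min(-9, -18) = -18
n3-3 (Eve): min(8, 14, 6) = 6
n3-4 (Eve): min(10, -3) = -3
n3 (Hugo): max(-8, -18, 6, -3) = 6
root (Eve): min(5, -6, 6) = -6
At root, Eve picks n2 (lowest: -6).
At n2, Hugo picks n2-4 (highest: -6).
At n2-4, Eve picks n2-4-1 (lowest: -6).
Terminal value -6.

n2-4-1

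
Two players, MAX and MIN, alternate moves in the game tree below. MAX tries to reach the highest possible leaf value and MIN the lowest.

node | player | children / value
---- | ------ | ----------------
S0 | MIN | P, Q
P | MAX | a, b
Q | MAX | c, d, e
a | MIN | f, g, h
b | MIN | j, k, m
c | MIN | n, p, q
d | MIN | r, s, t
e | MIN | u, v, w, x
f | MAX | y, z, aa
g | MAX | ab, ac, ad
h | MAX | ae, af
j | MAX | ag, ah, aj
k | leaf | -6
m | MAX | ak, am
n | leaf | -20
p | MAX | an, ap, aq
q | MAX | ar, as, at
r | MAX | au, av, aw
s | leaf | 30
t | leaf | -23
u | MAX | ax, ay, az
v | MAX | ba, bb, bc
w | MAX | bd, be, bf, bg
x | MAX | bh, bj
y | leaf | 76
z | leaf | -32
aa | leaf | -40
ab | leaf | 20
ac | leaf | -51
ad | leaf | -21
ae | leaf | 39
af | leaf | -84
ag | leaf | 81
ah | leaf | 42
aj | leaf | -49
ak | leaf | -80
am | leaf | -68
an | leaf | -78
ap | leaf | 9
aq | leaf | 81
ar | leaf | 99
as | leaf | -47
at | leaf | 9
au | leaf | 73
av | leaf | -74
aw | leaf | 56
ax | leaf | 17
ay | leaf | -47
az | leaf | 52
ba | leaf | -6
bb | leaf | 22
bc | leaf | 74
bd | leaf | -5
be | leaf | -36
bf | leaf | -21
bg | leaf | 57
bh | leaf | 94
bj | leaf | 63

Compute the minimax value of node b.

j (MAX): max(81, 42, -49) = 81
m (MAX): max(-80, -68) = -68
b (MIN): min(81, -6, -68) = -68

-68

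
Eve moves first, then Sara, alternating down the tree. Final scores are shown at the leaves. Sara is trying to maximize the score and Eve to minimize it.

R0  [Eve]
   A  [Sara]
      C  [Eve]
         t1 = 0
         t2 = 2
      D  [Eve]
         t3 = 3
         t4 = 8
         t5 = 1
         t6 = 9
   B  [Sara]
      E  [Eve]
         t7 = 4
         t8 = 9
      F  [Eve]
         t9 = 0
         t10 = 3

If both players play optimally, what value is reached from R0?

C (Eve): min(0, 2) = 0
D (Eve): min(3, 8, 1, 9) = 1
A (Sara): max(0, 1) = 1
E (Eve): min(4, 9) = 4
F (Eve): min(0, 3) = 0
B (Sara): max(4, 0) = 4
R0 (Eve): min(1, 4) = 1

1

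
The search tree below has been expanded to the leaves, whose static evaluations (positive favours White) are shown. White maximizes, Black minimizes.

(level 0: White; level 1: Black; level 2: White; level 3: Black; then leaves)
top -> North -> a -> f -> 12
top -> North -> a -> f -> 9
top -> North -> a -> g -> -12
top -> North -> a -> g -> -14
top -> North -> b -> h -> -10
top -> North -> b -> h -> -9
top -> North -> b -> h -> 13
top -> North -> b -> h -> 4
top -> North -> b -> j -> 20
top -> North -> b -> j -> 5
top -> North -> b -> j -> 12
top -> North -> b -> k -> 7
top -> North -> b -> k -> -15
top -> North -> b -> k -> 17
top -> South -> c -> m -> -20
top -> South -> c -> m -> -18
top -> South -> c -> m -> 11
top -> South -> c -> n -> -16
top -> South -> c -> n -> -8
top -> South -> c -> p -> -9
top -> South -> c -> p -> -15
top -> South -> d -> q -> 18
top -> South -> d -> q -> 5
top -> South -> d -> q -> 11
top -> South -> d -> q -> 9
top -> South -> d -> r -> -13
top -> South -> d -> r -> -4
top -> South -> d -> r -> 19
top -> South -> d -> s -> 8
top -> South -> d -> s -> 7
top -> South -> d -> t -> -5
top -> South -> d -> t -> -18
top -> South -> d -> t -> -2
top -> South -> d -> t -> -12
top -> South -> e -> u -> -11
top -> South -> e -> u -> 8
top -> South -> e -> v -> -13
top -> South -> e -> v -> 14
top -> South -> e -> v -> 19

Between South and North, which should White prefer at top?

North

m (Black): min(-20, -18, 11) = -20
n (Black): min(-16, -8) = -16
p (Black): min(-9, -15) = -15
c (White): max(-20, -16, -15) = -15
q (Black): min(18, 5, 11, 9) = 5
r (Black): min(-13, -4, 19) = -13
s (Black): min(8, 7) = 7
t (Black): min(-5, -18, -2, -12) = -18
d (White): max(5, -13, 7, -18) = 7
u (Black): min(-11, 8) = -11
v (Black): min(-13, 14, 19) = -13
e (White): max(-11, -13) = -11
South (Black): min(-15, 7, -11) = -15
f (Black): min(12, 9) = 9
g (Black): min(-12, -14) = -14
a (White): max(9, -14) = 9
h (Black): min(-10, -9, 13, 4) = -10
j (Black): min(20, 5, 12) = 5
k (Black): min(7, -15, 17) = -15
b (White): max(-10, 5, -15) = 5
North (Black): min(9, 5) = 5
White prefers the higher value; South=-15, North=5. North is better since 5 > -15.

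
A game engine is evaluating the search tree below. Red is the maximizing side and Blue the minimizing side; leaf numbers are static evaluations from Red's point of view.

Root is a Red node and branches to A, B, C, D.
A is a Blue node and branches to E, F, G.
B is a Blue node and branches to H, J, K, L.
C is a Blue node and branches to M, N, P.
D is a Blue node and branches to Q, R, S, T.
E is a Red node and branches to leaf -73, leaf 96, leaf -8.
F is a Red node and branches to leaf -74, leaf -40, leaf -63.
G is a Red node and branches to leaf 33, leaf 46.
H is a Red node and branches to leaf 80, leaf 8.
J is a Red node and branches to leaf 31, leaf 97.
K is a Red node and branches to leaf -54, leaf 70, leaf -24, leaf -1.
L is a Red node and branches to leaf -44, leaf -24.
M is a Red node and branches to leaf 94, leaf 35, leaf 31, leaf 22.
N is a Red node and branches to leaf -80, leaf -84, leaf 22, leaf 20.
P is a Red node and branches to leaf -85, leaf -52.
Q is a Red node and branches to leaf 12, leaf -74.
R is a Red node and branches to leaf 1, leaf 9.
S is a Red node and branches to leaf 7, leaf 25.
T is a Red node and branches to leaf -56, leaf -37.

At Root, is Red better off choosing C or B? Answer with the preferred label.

B

M (Red): max(94, 35, 31, 22) = 94
N (Red): max(-80, -84, 22, 20) = 22
P (Red): max(-85, -52) = -52
C (Blue): min(94, 22, -52) = -52
H (Red): max(80, 8) = 80
J (Red): max(31, 97) = 97
K (Red): max(-54, 70, -24, -1) = 70
L (Red): max(-44, -24) = -24
B (Blue): min(80, 97, 70, -24) = -24
Red prefers the higher value; C=-52, B=-24. B is better since -24 > -52.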